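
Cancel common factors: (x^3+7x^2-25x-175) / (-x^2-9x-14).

Repeated division with remainder:
  x^3+7x^2-25x-175 = (-x+2)(-x^2-9x-14) + (-21x-147)
  -x^2-9x-14 = ((1/21)x+2/21)(-21x-147) + (0)
Last nonzero remainder: -21x-147. Dividing through by -21 gives the monic gcd x+7.
Cancel x+7 from numerator and denominator to get the reduced form.

(-x^2+25)/(x+2)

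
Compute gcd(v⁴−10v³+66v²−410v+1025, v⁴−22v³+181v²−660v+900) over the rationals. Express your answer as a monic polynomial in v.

Repeated division with remainder:
  v⁴−10v³+66v²−410v+1025 = (v⁴−22v³+181v²−660v+900) + (12v³−115v²+250v+125)
  v⁴−22v³+181v²−660v+900 = ((1/12)v−149/144)(12v³−115v²+250v+125) + ((5929/144)v²−(29645/72)v+148225/144)
  12v³−115v²+250v+125 = ((1728/5929)v+720/5929)((5929/144)v²−(29645/72)v+148225/144) + (0)
Last nonzero remainder: (5929/144)v²−(29645/72)v+148225/144. Dividing through by 5929/144 gives the monic gcd v²−10v+25.

v²−10v+25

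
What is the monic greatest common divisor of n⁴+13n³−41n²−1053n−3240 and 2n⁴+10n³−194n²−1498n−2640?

n²+13n+40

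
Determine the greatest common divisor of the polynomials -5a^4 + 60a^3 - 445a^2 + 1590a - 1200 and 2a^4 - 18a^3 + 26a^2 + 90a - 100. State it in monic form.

a^2 - 6a + 5

By polynomial division,
  -5a^4 + 60a^3 - 445a^2 + 1590a - 1200 = (-5/2)(2a^4 - 18a^3 + 26a^2 + 90a - 100) + (15a^3 - 380a^2 + 1815a - 1450)
  2a^4 - 18a^3 + 26a^2 + 90a - 100 = ((2/15)a + 98/45)(15a^3 - 380a^2 + 1815a - 1450) + ((5504/9)a^2 - (11008/3)a + 27520/9)
  15a^3 - 380a^2 + 1815a - 1450 = ((135/5504)a - 1305/2752)((5504/9)a^2 - (11008/3)a + 27520/9) + (0)
Last nonzero remainder: (5504/9)a^2 - (11008/3)a + 27520/9. Dividing through by 5504/9 gives the monic gcd a^2 - 6a + 5.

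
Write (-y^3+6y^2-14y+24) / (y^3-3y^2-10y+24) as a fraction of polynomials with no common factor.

(-y^2+2y-6)/(y^2+y-6)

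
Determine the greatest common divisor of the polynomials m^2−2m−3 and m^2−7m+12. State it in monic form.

m−3

Repeated division with remainder:
  m^2−2m−3 = (m^2−7m+12) + (5m−15)
  m^2−7m+12 = ((1/5)m−4/5)(5m−15) + (0)
Last nonzero remainder: 5m−15. Dividing through by 5 gives the monic gcd m−3.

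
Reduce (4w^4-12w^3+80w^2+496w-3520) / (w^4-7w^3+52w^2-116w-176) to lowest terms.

Repeated division with remainder:
  4w^4-12w^3+80w^2+496w-3520 = (4)(w^4-7w^3+52w^2-116w-176) + (16w^3-128w^2+960w-2816)
  w^4-7w^3+52w^2-116w-176 = ((1/16)w+1/16)(16w^3-128w^2+960w-2816) + (0)
Last nonzero remainder: 16w^3-128w^2+960w-2816. Dividing through by 16 gives the monic gcd w^3-8w^2+60w-176.
Cancel w^3-8w^2+60w-176 from numerator and denominator to get the reduced form.

(4w+20)/(w+1)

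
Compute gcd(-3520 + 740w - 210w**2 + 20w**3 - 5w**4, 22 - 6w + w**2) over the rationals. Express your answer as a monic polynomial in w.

22 - 6w + w**2

Euclidean algorithm in ℚ[w]:
  -5w**4 + 20w**3 - 210w**2 + 740w - 3520 = (-5w**2 - 10w - 160)(w**2 - 6w + 22) + (0)
The last nonzero remainder w**2 - 6w + 22 is already monic.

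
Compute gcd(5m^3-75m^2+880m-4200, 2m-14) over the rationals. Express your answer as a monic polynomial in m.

By polynomial division,
  5m^3-75m^2+880m-4200 = ((5/2)m^2-20m+300)(2m-14) + (0)
Last nonzero remainder: 2m-14. Dividing through by 2 gives the monic gcd m-7.

m-7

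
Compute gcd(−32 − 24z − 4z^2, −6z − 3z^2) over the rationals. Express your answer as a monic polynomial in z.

Apply the Euclidean algorithm:
  −4z^2 − 24z − 32 = (4/3)(−3z^2 − 6z) + (−16z − 32)
  −3z^2 − 6z = ((3/16)z)(−16z − 32) + (0)
Last nonzero remainder: −16z − 32. Dividing through by −16 gives the monic gcd z + 2.

2 + z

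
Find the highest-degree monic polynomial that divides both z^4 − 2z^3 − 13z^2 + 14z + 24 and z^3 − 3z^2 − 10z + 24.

Apply the Euclidean algorithm:
  z^4 − 2z^3 − 13z^2 + 14z + 24 = (z + 1)(z^3 − 3z^2 − 10z + 24) + (0)
The last nonzero remainder z^3 − 3z^2 − 10z + 24 is already monic.

z^3 − 3z^2 − 10z + 24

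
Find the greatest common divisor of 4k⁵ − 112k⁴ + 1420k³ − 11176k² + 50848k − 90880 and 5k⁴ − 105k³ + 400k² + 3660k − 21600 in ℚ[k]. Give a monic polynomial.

k² − 18k + 80

Euclidean algorithm in ℚ[k]:
  4k⁵ − 112k⁴ + 1420k³ − 11176k² + 50848k − 90880 = ((4/5)k − 28/5)(5k⁴ − 105k³ + 400k² + 3660k − 21600) + (512k³ − 11864k² + 88624k − 211840)
  5k⁴ − 105k³ + 400k² + 3660k − 21600 = ((5/512)k + 695/32768)(512k³ − 11864k² + 88624k − 211840) + (−(875875/4096)k² + (7882875/2048)k − 4379375/256)
  512k³ − 11864k² + 88624k − 211840 = (−(2097152/875875)k + 10846208/875875)(−(875875/4096)k² + (7882875/2048)k − 4379375/256) + (0)
Last nonzero remainder: −(875875/4096)k² + (7882875/2048)k − 4379375/256. Dividing through by −875875/4096 gives the monic gcd k² − 18k + 80.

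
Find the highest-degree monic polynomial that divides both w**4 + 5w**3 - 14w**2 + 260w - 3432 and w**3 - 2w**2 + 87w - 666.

w - 6

Euclidean algorithm in ℚ[w]:
  w**4 + 5w**3 - 14w**2 + 260w - 3432 = (w + 7)(w**3 - 2w**2 + 87w - 666) + (-87w**2 + 317w + 1230)
  w**3 - 2w**2 + 87w - 666 = (-(1/87)w - 143/7569)(-87w**2 + 317w + 1230) + ((810844/7569)w - 1621688/2523)
  -87w**2 + 317w + 1230 = (-(658503/810844)w - 1551645/810844)((810844/7569)w - 1621688/2523) + (0)
Last nonzero remainder: (810844/7569)w - 1621688/2523. Dividing through by 810844/7569 gives the monic gcd w - 6.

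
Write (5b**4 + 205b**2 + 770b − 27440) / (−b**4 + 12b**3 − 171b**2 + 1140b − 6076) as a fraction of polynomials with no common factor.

By polynomial division,
  5b**4 + 205b**2 + 770b − 27440 = (−5)(−b**4 + 12b**3 − 171b**2 + 1140b − 6076) + (60b**3 − 650b**2 + 6470b − 57820)
  −b**4 + 12b**3 − 171b**2 + 1140b − 6076 = (−(1/60)b + 7/360)(60b**3 − 650b**2 + 6470b − 57820) + (−(1819/36)b**2 + (1819/36)b − 89131/18)
  60b**3 − 650b**2 + 6470b − 57820 = (−(2160/1819)b + 21240/1819)(−(1819/36)b**2 + (1819/36)b − 89131/18) + (0)
Last nonzero remainder: −(1819/36)b**2 + (1819/36)b − 89131/18. Dividing through by −1819/36 gives the monic gcd b**2 − b + 98.
Cancel b**2 − b + 98 from numerator and denominator to get the reduced form.

(−5b**2 − 5b + 280)/(b**2 − 11b + 62)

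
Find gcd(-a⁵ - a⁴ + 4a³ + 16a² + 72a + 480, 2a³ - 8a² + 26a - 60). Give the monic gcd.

a² - a + 10

Repeated division with remainder:
  -a⁵ - a⁴ + 4a³ + 16a² + 72a + 480 = (-(1/2)a² - (5/2)a - 3/2)(2a³ - 8a² + 26a - 60) + (39a² - 39a + 390)
  2a³ - 8a² + 26a - 60 = ((2/39)a - 2/13)(39a² - 39a + 390) + (0)
Last nonzero remainder: 39a² - 39a + 390. Dividing through by 39 gives the monic gcd a² - a + 10.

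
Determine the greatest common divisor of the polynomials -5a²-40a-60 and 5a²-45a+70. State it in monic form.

1

Apply the Euclidean algorithm:
  -5a²-40a-60 = (-1)(5a²-45a+70) + (-85a+10)
  5a²-45a+70 = (-(1/17)a+151/289)(-85a+10) + (18720/289)
  -85a+10 = (-(4913/3744)a+289/1872)(18720/289) + (0)
The last nonzero remainder is the constant 18720/289, so the polynomials are coprime and gcd = 1.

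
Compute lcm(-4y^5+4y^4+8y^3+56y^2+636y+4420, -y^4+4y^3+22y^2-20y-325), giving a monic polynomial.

Apply the Euclidean algorithm:
  -4y^5+4y^4+8y^3+56y^2+636y+4420 = (4y+12)(-y^4+4y^3+22y^2-20y-325) + (-128y^3-128y^2+2176y+8320)
  -y^4+4y^3+22y^2-20y-325 = ((1/128)y-5/128)(-128y^3-128y^2+2176y+8320) + (0)
Last nonzero remainder: -128y^3-128y^2+2176y+8320. Dividing through by -128 gives the monic gcd y^3+y^2-17y-65.
Then lcm(f, g) = f·g / gcd(f, g); expanding and making the result monic gives the answer.

y^6-6y^5+3y^4-4y^3-89y^2-310y+5525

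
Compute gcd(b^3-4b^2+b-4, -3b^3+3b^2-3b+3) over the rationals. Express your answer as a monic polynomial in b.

By polynomial division,
  b^3-4b^2+b-4 = (-1/3)(-3b^3+3b^2-3b+3) + (-3b^2-3)
  -3b^3+3b^2-3b+3 = (b-1)(-3b^2-3) + (0)
Last nonzero remainder: -3b^2-3. Dividing through by -3 gives the monic gcd b^2+1.

b^2+1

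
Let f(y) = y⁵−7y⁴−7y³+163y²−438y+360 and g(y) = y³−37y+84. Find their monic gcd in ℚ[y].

y²−7y+12

Euclidean algorithm in ℚ[y]:
  y⁵−7y⁴−7y³+163y²−438y+360 = (y²−7y+30)(y³−37y+84) + (−180y²+1260y−2160)
  y³−37y+84 = (−(1/180)y−7/180)(−180y²+1260y−2160) + (0)
Last nonzero remainder: −180y²+1260y−2160. Dividing through by −180 gives the monic gcd y²−7y+12.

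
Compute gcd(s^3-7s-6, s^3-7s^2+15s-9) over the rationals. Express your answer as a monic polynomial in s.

s-3

Euclidean algorithm in ℚ[s]:
  s^3-7s-6 = (s^3-7s^2+15s-9) + (7s^2-22s+3)
  s^3-7s^2+15s-9 = ((1/7)s-27/49)(7s^2-22s+3) + ((120/49)s-360/49)
  7s^2-22s+3 = ((343/120)s-49/120)((120/49)s-360/49) + (0)
Last nonzero remainder: (120/49)s-360/49. Dividing through by 120/49 gives the monic gcd s-3.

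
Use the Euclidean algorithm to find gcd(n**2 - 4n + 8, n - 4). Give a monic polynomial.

1

By polynomial division,
  n**2 - 4n + 8 = (n)(n - 4) + (8)
  n - 4 = ((1/8)n - 1/2)(8) + (0)
The last nonzero remainder is the constant 8, so the polynomials are coprime and gcd = 1.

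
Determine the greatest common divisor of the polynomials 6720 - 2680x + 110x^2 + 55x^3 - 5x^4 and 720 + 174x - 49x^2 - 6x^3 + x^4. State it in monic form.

Repeated division with remainder:
  -5x^4 + 55x^3 + 110x^2 - 2680x + 6720 = (-5)(x^4 - 6x^3 - 49x^2 + 174x + 720) + (25x^3 - 135x^2 - 1810x + 10320)
  x^4 - 6x^3 - 49x^2 + 174x + 720 = ((1/25)x - 3/125)(25x^3 - 135x^2 - 1810x + 10320) + ((504/25)x^2 - (7056/25)x + 24192/25)
  25x^3 - 135x^2 - 1810x + 10320 = ((625/504)x + 5375/504)((504/25)x^2 - (7056/25)x + 24192/25) + (0)
Last nonzero remainder: (504/25)x^2 - (7056/25)x + 24192/25. Dividing through by 504/25 gives the monic gcd x^2 - 14x + 48.

48 - 14x + x^2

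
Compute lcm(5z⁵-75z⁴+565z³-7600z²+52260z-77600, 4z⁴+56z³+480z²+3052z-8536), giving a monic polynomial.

z⁶-4z⁵-52z⁴-277z³-6268z²+99452z-170720

Repeated division with remainder:
  5z⁵-75z⁴+565z³-7600z²+52260z-77600 = ((5/4)z-145/4)(4z⁴+56z³+480z²+3052z-8536) + (1995z³+5985z²+173565z-387030)
  4z⁴+56z³+480z²+3052z-8536 = ((4/1995)z+44/1995)(1995z³+5985z²+173565z-387030) + (0)
Last nonzero remainder: 1995z³+5985z²+173565z-387030. Dividing through by 1995 gives the monic gcd z³+3z²+87z-194.
Then lcm(f, g) = f·g / gcd(f, g); expanding and making the result monic gives the answer.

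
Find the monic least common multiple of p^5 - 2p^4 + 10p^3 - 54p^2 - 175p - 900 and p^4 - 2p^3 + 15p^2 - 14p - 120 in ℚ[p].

p^7 - 3p^6 + 6p^5 - 52p^4 - 181p^3 - 401p^2 + 1950p + 5400

Repeated division with remainder:
  p^5 - 2p^4 + 10p^3 - 54p^2 - 175p - 900 = (p)(p^4 - 2p^3 + 15p^2 - 14p - 120) + (-5p^3 - 40p^2 - 55p - 900)
  p^4 - 2p^3 + 15p^2 - 14p - 120 = (-(1/5)p + 2)(-5p^3 - 40p^2 - 55p - 900) + (84p^2 - 84p + 1680)
  -5p^3 - 40p^2 - 55p - 900 = (-(5/84)p - 15/28)(84p^2 - 84p + 1680) + (0)
Last nonzero remainder: 84p^2 - 84p + 1680. Dividing through by 84 gives the monic gcd p^2 - p + 20.
Then lcm(f, g) = f·g / gcd(f, g); expanding and making the result monic gives the answer.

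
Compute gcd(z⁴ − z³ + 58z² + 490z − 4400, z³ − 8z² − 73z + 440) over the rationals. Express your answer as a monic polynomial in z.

z² + 3z − 40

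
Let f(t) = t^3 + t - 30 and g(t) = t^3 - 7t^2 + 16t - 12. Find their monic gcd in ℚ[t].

t - 3

Repeated division with remainder:
  t^3 + t - 30 = (t^3 - 7t^2 + 16t - 12) + (7t^2 - 15t - 18)
  t^3 - 7t^2 + 16t - 12 = ((1/7)t - 34/49)(7t^2 - 15t - 18) + ((400/49)t - 1200/49)
  7t^2 - 15t - 18 = ((343/400)t + 147/200)((400/49)t - 1200/49) + (0)
Last nonzero remainder: (400/49)t - 1200/49. Dividing through by 400/49 gives the monic gcd t - 3.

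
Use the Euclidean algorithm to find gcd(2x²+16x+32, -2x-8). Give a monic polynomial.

x+4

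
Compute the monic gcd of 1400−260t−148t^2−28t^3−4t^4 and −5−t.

5+t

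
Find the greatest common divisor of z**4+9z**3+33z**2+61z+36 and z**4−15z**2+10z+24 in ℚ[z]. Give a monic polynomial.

z**2+5z+4

Repeated division with remainder:
  z**4+9z**3+33z**2+61z+36 = (z**4−15z**2+10z+24) + (9z**3+48z**2+51z+12)
  z**4−15z**2+10z+24 = ((1/9)z−16/27)(9z**3+48z**2+51z+12) + ((70/9)z**2+(350/9)z+280/9)
  9z**3+48z**2+51z+12 = ((81/70)z+27/70)((70/9)z**2+(350/9)z+280/9) + (0)
Last nonzero remainder: (70/9)z**2+(350/9)z+280/9. Dividing through by 70/9 gives the monic gcd z**2+5z+4.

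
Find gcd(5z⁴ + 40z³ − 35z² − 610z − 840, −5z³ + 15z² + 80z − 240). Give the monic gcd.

Repeated division with remainder:
  5z⁴ + 40z³ − 35z² − 610z − 840 = (−z − 11)(−5z³ + 15z² + 80z − 240) + (210z² + 30z − 3480)
  −5z³ + 15z² + 80z − 240 = (−(1/42)z + 11/147)(210z² + 30z − 3480) + (−(250/49)z + 1000/49)
  210z² + 30z − 3480 = (−(1029/25)z − 4263/25)(−(250/49)z + 1000/49) + (0)
Last nonzero remainder: −(250/49)z + 1000/49. Dividing through by −250/49 gives the monic gcd z − 4.

z − 4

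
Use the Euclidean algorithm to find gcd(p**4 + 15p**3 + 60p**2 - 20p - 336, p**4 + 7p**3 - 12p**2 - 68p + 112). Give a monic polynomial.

Euclidean algorithm in ℚ[p]:
  p**4 + 15p**3 + 60p**2 - 20p - 336 = (p**4 + 7p**3 - 12p**2 - 68p + 112) + (8p**3 + 72p**2 + 48p - 448)
  p**4 + 7p**3 - 12p**2 - 68p + 112 = ((1/8)p - 1/4)(8p**3 + 72p**2 + 48p - 448) + (0)
Last nonzero remainder: 8p**3 + 72p**2 + 48p - 448. Dividing through by 8 gives the monic gcd p**3 + 9p**2 + 6p - 56.

p**3 + 9p**2 + 6p - 56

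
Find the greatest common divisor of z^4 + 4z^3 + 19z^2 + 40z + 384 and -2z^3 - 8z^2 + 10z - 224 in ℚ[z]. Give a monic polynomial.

Euclidean algorithm in ℚ[z]:
  z^4 + 4z^3 + 19z^2 + 40z + 384 = (-(1/2)z)(-2z^3 - 8z^2 + 10z - 224) + (24z^2 - 72z + 384)
  -2z^3 - 8z^2 + 10z - 224 = (-(1/12)z - 7/12)(24z^2 - 72z + 384) + (0)
Last nonzero remainder: 24z^2 - 72z + 384. Dividing through by 24 gives the monic gcd z^2 - 3z + 16.

z^2 - 3z + 16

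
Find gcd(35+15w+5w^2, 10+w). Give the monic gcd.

Apply the Euclidean algorithm:
  5w^2+15w+35 = (5w−35)(w+10) + (385)
  w+10 = ((1/385)w+2/77)(385) + (0)
The last nonzero remainder is the constant 385, so the polynomials are coprime and gcd = 1.

1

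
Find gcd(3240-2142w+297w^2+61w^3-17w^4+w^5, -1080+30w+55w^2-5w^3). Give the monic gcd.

54-15w+w^2

Euclidean algorithm in ℚ[w]:
  w^5-17w^4+61w^3+297w^2-2142w+3240 = (-(1/5)w^2+(6/5)w-1/5)(-5w^3+55w^2+30w-1080) + (56w^2-840w+3024)
  -5w^3+55w^2+30w-1080 = (-(5/56)w-5/14)(56w^2-840w+3024) + (0)
Last nonzero remainder: 56w^2-840w+3024. Dividing through by 56 gives the monic gcd w^2-15w+54.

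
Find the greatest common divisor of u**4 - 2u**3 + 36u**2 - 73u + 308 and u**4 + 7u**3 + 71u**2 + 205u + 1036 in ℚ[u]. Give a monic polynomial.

u**2 + u + 28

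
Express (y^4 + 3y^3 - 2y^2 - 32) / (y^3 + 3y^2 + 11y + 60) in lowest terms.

Repeated division with remainder:
  y^4 + 3y^3 - 2y^2 - 32 = (y)(y^3 + 3y^2 + 11y + 60) + (-13y^2 - 60y - 32)
  y^3 + 3y^2 + 11y + 60 = (-(1/13)y + 21/169)(-13y^2 - 60y - 32) + ((2703/169)y + 10812/169)
  -13y^2 - 60y - 32 = (-(2197/2703)y - 1352/2703)((2703/169)y + 10812/169) + (0)
Last nonzero remainder: (2703/169)y + 10812/169. Dividing through by 2703/169 gives the monic gcd y + 4.
Cancel y + 4 from numerator and denominator to get the reduced form.

(y^3 - y^2 + 2y - 8)/(y^2 - y + 15)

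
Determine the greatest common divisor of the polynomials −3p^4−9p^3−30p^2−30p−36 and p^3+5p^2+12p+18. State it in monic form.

p^2+2p+6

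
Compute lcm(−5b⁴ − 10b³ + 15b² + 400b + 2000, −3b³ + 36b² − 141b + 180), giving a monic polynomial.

b⁶ − 5b⁵ − 5b⁴ − 35b³ + 124b² + 1840b − 4800

Euclidean algorithm in ℚ[b]:
  −5b⁴ − 10b³ + 15b² + 400b + 2000 = ((5/3)b + 70/3)(−3b³ + 36b² − 141b + 180) + (−590b² + 3390b − 2200)
  −3b³ + 36b² − 141b + 180 = ((3/590)b − 1107/34810)(−590b² + 3390b − 2200) + (−(76608/3481)b + 383040/3481)
  −590b² + 3390b − 2200 = ((1026895/38304)b − 191455/9576)(−(76608/3481)b + 383040/3481) + (0)
Last nonzero remainder: −(76608/3481)b + 383040/3481. Dividing through by −76608/3481 gives the monic gcd b − 5.
Then lcm(f, g) = f·g / gcd(f, g); expanding and making the result monic gives the answer.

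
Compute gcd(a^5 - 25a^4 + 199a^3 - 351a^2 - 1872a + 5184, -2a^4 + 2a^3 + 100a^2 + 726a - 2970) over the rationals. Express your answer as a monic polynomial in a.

a^2 - 12a + 27

By polynomial division,
  a^5 - 25a^4 + 199a^3 - 351a^2 - 1872a + 5184 = (-(1/2)a + 12)(-2a^4 + 2a^3 + 100a^2 + 726a - 2970) + (225a^3 - 1188a^2 - 12069a + 40824)
  -2a^4 + 2a^3 + 100a^2 + 726a - 2970 = (-(2/225)a - 214/5625)(225a^3 - 1188a^2 - 12069a + 40824) + (-(32798/625)a^2 + (393576/625)a - 885546/625)
  225a^3 - 1188a^2 - 12069a + 40824 = (-(140625/32798)a - 472500/16399)(-(32798/625)a^2 + (393576/625)a - 885546/625) + (0)
Last nonzero remainder: -(32798/625)a^2 + (393576/625)a - 885546/625. Dividing through by -32798/625 gives the monic gcd a^2 - 12a + 27.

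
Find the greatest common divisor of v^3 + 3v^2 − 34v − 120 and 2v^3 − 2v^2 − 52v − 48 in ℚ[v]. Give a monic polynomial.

v^2 − 2v − 24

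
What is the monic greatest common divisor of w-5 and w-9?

1

By polynomial division,
  w-5 = (w-9) + (4)
  w-9 = ((1/4)w-9/4)(4) + (0)
The last nonzero remainder is the constant 4, so the polynomials are coprime and gcd = 1.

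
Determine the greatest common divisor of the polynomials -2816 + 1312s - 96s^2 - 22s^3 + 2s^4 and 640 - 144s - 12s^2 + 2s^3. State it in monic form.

Apply the Euclidean algorithm:
  2s^4 - 22s^3 - 96s^2 + 1312s - 2816 = (s - 5)(2s^3 - 12s^2 - 144s + 640) + (-12s^2 - 48s + 384)
  2s^3 - 12s^2 - 144s + 640 = (-(1/6)s + 5/3)(-12s^2 - 48s + 384) + (0)
Last nonzero remainder: -12s^2 - 48s + 384. Dividing through by -12 gives the monic gcd s^2 + 4s - 32.

-32 + 4s + s^2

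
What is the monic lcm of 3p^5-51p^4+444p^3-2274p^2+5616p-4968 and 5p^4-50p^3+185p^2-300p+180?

p^7-22p^6+239p^5-1600p^4+6550p^3-15564p^2+19512p-9936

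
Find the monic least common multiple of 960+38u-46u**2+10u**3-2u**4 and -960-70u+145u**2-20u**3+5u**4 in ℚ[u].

Apply the Euclidean algorithm:
  -2u**4+10u**3-46u**2+38u+960 = (-2/5)(5u**4-20u**3+145u**2-70u-960) + (2u**3+12u**2+10u+576)
  5u**4-20u**3+145u**2-70u-960 = ((5/2)u-25)(2u**3+12u**2+10u+576) + (420u**2-1260u+13440)
  2u**3+12u**2+10u+576 = ((1/210)u+3/70)(420u**2-1260u+13440) + (0)
Last nonzero remainder: 420u**2-1260u+13440. Dividing through by 420 gives the monic gcd u**2-3u+32.
Then lcm(f, g) = f·g / gcd(f, g); expanding and making the result monic gives the answer.

2880+594u-599u**2-12u**3+22u**4-6u**5+u**6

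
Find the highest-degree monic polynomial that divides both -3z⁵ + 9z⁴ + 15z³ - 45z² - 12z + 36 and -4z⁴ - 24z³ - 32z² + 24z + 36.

z² - 1

Repeated division with remainder:
  -3z⁵ + 9z⁴ + 15z³ - 45z² - 12z + 36 = ((3/4)z - 27/4)(-4z⁴ - 24z³ - 32z² + 24z + 36) + (-123z³ - 279z² + 123z + 279)
  -4z⁴ - 24z³ - 32z² + 24z + 36 = ((4/123)z + 204/1681)(-123z³ - 279z² + 123z + 279) + (-(3600/1681)z² + 3600/1681)
  -123z³ - 279z² + 123z + 279 = ((68921/1200)z + 52111/400)(-(3600/1681)z² + 3600/1681) + (0)
Last nonzero remainder: -(3600/1681)z² + 3600/1681. Dividing through by -3600/1681 gives the monic gcd z² - 1.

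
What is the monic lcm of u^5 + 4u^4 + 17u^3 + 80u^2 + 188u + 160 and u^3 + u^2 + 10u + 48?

u^6 + 7u^5 + 29u^4 + 131u^3 + 428u^2 + 724u + 480

Apply the Euclidean algorithm:
  u^5 + 4u^4 + 17u^3 + 80u^2 + 188u + 160 = (u^2 + 3u + 4)(u^3 + u^2 + 10u + 48) + (-2u^2 + 4u - 32)
  u^3 + u^2 + 10u + 48 = (-(1/2)u - 3/2)(-2u^2 + 4u - 32) + (0)
Last nonzero remainder: -2u^2 + 4u - 32. Dividing through by -2 gives the monic gcd u^2 - 2u + 16.
Then lcm(f, g) = f·g / gcd(f, g); expanding and making the result monic gives the answer.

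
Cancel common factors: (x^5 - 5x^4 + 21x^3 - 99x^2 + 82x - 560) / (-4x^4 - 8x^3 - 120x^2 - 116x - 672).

Repeated division with remainder:
  x^5 - 5x^4 + 21x^3 - 99x^2 + 82x - 560 = (-(1/4)x + 7/4)(-4x^4 - 8x^3 - 120x^2 - 116x - 672) + (5x^3 + 82x^2 + 117x + 616)
  -4x^4 - 8x^3 - 120x^2 - 116x - 672 = (-(4/5)x + 288/25)(5x^3 + 82x^2 + 117x + 616) + (-(24276/25)x^2 - (24276/25)x - 194208/25)
  5x^3 + 82x^2 + 117x + 616 = (-(125/24276)x - 275/3468)(-(24276/25)x^2 - (24276/25)x - 194208/25) + (0)
Last nonzero remainder: -(24276/25)x^2 - (24276/25)x - 194208/25. Dividing through by -24276/25 gives the monic gcd x^2 + x + 8.
Cancel x^2 + x + 8 from numerator and denominator to get the reduced form.

(-x^3 + 6x^2 - 19x + 70)/(4x^2 + 4x + 84)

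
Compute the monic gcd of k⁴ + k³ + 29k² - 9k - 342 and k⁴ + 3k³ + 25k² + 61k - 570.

Euclidean algorithm in ℚ[k]:
  k⁴ + k³ + 29k² - 9k - 342 = (k⁴ + 3k³ + 25k² + 61k - 570) + (-2k³ + 4k² - 70k + 228)
  k⁴ + 3k³ + 25k² + 61k - 570 = (-(1/2)k - 5/2)(-2k³ + 4k² - 70k + 228) + (0)
Last nonzero remainder: -2k³ + 4k² - 70k + 228. Dividing through by -2 gives the monic gcd k³ - 2k² + 35k - 114.

k³ - 2k² + 35k - 114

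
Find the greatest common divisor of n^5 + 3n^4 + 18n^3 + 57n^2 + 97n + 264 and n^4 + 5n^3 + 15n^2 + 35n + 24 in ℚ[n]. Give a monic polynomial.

Repeated division with remainder:
  n^5 + 3n^4 + 18n^3 + 57n^2 + 97n + 264 = (n - 2)(n^4 + 5n^3 + 15n^2 + 35n + 24) + (13n^3 + 52n^2 + 143n + 312)
  n^4 + 5n^3 + 15n^2 + 35n + 24 = ((1/13)n + 1/13)(13n^3 + 52n^2 + 143n + 312) + (0)
Last nonzero remainder: 13n^3 + 52n^2 + 143n + 312. Dividing through by 13 gives the monic gcd n^3 + 4n^2 + 11n + 24.

n^3 + 4n^2 + 11n + 24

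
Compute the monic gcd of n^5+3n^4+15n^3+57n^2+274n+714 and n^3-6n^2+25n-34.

n^2-4n+17

By polynomial division,
  n^5+3n^4+15n^3+57n^2+274n+714 = (n^2+9n+44)(n^3-6n^2+25n-34) + (130n^2-520n+2210)
  n^3-6n^2+25n-34 = ((1/130)n-1/65)(130n^2-520n+2210) + (0)
Last nonzero remainder: 130n^2-520n+2210. Dividing through by 130 gives the monic gcd n^2-4n+17.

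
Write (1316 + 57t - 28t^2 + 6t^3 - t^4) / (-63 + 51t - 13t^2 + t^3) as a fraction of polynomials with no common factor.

Apply the Euclidean algorithm:
  -t^4 + 6t^3 - 28t^2 + 57t + 1316 = (-t - 7)(t^3 - 13t^2 + 51t - 63) + (-68t^2 + 351t + 875)
  t^3 - 13t^2 + 51t - 63 = (-(1/68)t + 533/4624)(-68t^2 + 351t + 875) + ((108241/4624)t - 757687/4624)
  -68t^2 + 351t + 875 = (-(314432/108241)t - 578000/108241)((108241/4624)t - 757687/4624) + (0)
Last nonzero remainder: (108241/4624)t - 757687/4624. Dividing through by 108241/4624 gives the monic gcd t - 7.
Cancel t - 7 from numerator and denominator to get the reduced form.

(-188 - 35t - t^2 - t^3)/(9 - 6t + t^2)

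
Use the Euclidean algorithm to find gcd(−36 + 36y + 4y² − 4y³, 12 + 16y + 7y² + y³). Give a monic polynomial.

Apply the Euclidean algorithm:
  −4y³ + 4y² + 36y − 36 = (−4)(y³ + 7y² + 16y + 12) + (32y² + 100y + 12)
  y³ + 7y² + 16y + 12 = ((1/32)y + 31/256)(32y² + 100y + 12) + ((225/64)y + 675/64)
  32y² + 100y + 12 = ((2048/225)y + 256/225)((225/64)y + 675/64) + (0)
Last nonzero remainder: (225/64)y + 675/64. Dividing through by 225/64 gives the monic gcd y + 3.

3 + y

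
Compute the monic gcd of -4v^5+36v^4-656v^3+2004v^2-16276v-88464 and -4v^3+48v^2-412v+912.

Apply the Euclidean algorithm:
  -4v^5+36v^4-656v^3+2004v^2-16276v-88464 = (v^2+3v+97)(-4v^3+48v^2-412v+912) + (-2328v^2+20952v-176928)
  -4v^3+48v^2-412v+912 = ((1/582)v-1/194)(-2328v^2+20952v-176928) + (0)
Last nonzero remainder: -2328v^2+20952v-176928. Dividing through by -2328 gives the monic gcd v^2-9v+76.

v^2-9v+76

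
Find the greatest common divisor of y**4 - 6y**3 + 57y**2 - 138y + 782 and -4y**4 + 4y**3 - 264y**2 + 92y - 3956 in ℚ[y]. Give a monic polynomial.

y**2 + 23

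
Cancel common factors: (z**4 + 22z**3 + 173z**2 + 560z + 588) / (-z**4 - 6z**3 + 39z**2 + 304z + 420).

(-z**2 - 14z - 49)/(z**2 - 2z - 35)

Euclidean algorithm in ℚ[z]:
  z**4 + 22z**3 + 173z**2 + 560z + 588 = (-1)(-z**4 - 6z**3 + 39z**2 + 304z + 420) + (16z**3 + 212z**2 + 864z + 1008)
  -z**4 - 6z**3 + 39z**2 + 304z + 420 = (-(1/16)z + 29/64)(16z**3 + 212z**2 + 864z + 1008) + (-(49/16)z**2 - (49/2)z - 147/4)
  16z**3 + 212z**2 + 864z + 1008 = (-(256/49)z - 192/7)(-(49/16)z**2 - (49/2)z - 147/4) + (0)
Last nonzero remainder: -(49/16)z**2 - (49/2)z - 147/4. Dividing through by -49/16 gives the monic gcd z**2 + 8z + 12.
Cancel z**2 + 8z + 12 from numerator and denominator to get the reduced form.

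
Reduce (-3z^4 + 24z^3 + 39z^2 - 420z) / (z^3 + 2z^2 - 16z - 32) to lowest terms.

(-3z^3 + 36z^2 - 105z)/(z^2 - 2z - 8)

Repeated division with remainder:
  -3z^4 + 24z^3 + 39z^2 - 420z = (-3z + 30)(z^3 + 2z^2 - 16z - 32) + (-69z^2 - 36z + 960)
  z^3 + 2z^2 - 16z - 32 = (-(1/69)z - 34/1587)(-69z^2 - 36z + 960) + (-(1512/529)z - 6048/529)
  -69z^2 - 36z + 960 = ((12167/504)z - 5290/63)(-(1512/529)z - 6048/529) + (0)
Last nonzero remainder: -(1512/529)z - 6048/529. Dividing through by -1512/529 gives the monic gcd z + 4.
Cancel z + 4 from numerator and denominator to get the reduced form.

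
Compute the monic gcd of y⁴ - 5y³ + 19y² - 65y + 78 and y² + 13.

By polynomial division,
  y⁴ - 5y³ + 19y² - 65y + 78 = (y² - 5y + 6)(y² + 13) + (0)
The last nonzero remainder y² + 13 is already monic.

y² + 13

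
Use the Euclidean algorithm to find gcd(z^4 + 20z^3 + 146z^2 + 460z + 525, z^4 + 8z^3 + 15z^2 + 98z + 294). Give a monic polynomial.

Euclidean algorithm in ℚ[z]:
  z^4 + 20z^3 + 146z^2 + 460z + 525 = (z^4 + 8z^3 + 15z^2 + 98z + 294) + (12z^3 + 131z^2 + 362z + 231)
  z^4 + 8z^3 + 15z^2 + 98z + 294 = ((1/12)z − 35/144)(12z^3 + 131z^2 + 362z + 231) + ((2401/144)z^2 + (12005/72)z + 16807/48)
  12z^3 + 131z^2 + 362z + 231 = ((1728/2401)z + 1584/2401)((2401/144)z^2 + (12005/72)z + 16807/48) + (0)
Last nonzero remainder: (2401/144)z^2 + (12005/72)z + 16807/48. Dividing through by 2401/144 gives the monic gcd z^2 + 10z + 21.

z^2 + 10z + 21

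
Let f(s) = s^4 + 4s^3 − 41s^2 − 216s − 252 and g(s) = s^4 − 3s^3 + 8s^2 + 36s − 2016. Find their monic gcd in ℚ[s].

Repeated division with remainder:
  s^4 + 4s^3 − 41s^2 − 216s − 252 = (s^4 − 3s^3 + 8s^2 + 36s − 2016) + (7s^3 − 49s^2 − 252s + 1764)
  s^4 − 3s^3 + 8s^2 + 36s − 2016 = ((1/7)s + 4/7)(7s^3 − 49s^2 − 252s + 1764) + (72s^2 − 72s − 3024)
  7s^3 − 49s^2 − 252s + 1764 = ((7/72)s − 7/12)(72s^2 − 72s − 3024) + (0)
Last nonzero remainder: 72s^2 − 72s − 3024. Dividing through by 72 gives the monic gcd s^2 − s − 42.

s^2 − s − 42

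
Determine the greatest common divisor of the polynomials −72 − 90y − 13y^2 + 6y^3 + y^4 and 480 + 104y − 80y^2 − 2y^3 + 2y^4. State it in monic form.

Euclidean algorithm in ℚ[y]:
  y^4 + 6y^3 − 13y^2 − 90y − 72 = (1/2)(2y^4 − 2y^3 − 80y^2 + 104y + 480) + (7y^3 + 27y^2 − 142y − 312)
  2y^4 − 2y^3 − 80y^2 + 104y + 480 = ((2/7)y − 68/49)(7y^3 + 27y^2 − 142y − 312) + (−(96/49)y^2 − (192/49)y + 2304/49)
  7y^3 + 27y^2 − 142y − 312 = (−(343/96)y − 637/96)(−(96/49)y^2 − (192/49)y + 2304/49) + (0)
Last nonzero remainder: −(96/49)y^2 − (192/49)y + 2304/49. Dividing through by −96/49 gives the monic gcd y^2 + 2y − 24.

−24 + 2y + y^2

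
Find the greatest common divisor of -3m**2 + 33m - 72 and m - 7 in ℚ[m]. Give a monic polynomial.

1

Euclidean algorithm in ℚ[m]:
  -3m**2 + 33m - 72 = (-3m + 12)(m - 7) + (12)
  m - 7 = ((1/12)m - 7/12)(12) + (0)
The last nonzero remainder is the constant 12, so the polynomials are coprime and gcd = 1.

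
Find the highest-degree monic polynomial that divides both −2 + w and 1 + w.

1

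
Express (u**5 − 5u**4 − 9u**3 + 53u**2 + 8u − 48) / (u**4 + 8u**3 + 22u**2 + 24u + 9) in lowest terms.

Repeated division with remainder:
  u**5 − 5u**4 − 9u**3 + 53u**2 + 8u − 48 = (u − 13)(u**4 + 8u**3 + 22u**2 + 24u + 9) + (73u**3 + 315u**2 + 311u + 69)
  u**4 + 8u**3 + 22u**2 + 24u + 9 = ((1/73)u + 269/5329)(73u**3 + 315u**2 + 311u + 69) + ((9800/5329)u**2 + (39200/5329)u + 29400/5329)
  73u**3 + 315u**2 + 311u + 69 = ((389017/9800)u + 122567/9800)((9800/5329)u**2 + (39200/5329)u + 29400/5329) + (0)
Last nonzero remainder: (9800/5329)u**2 + (39200/5329)u + 29400/5329. Dividing through by 9800/5329 gives the monic gcd u**2 + 4u + 3.
Cancel u**2 + 4u + 3 from numerator and denominator to get the reduced form.

(u**3 − 9u**2 + 24u − 16)/(u**2 + 4u + 3)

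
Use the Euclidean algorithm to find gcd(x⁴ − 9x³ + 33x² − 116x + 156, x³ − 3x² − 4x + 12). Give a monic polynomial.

Apply the Euclidean algorithm:
  x⁴ − 9x³ + 33x² − 116x + 156 = (x − 6)(x³ − 3x² − 4x + 12) + (19x² − 152x + 228)
  x³ − 3x² − 4x + 12 = ((1/19)x + 5/19)(19x² − 152x + 228) + (24x − 48)
  19x² − 152x + 228 = ((19/24)x − 19/4)(24x − 48) + (0)
Last nonzero remainder: 24x − 48. Dividing through by 24 gives the monic gcd x − 2.

x − 2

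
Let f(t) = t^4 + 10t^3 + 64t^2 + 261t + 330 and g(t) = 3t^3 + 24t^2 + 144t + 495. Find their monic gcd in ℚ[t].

Euclidean algorithm in ℚ[t]:
  t^4 + 10t^3 + 64t^2 + 261t + 330 = ((1/3)t + 2/3)(3t^3 + 24t^2 + 144t + 495) + (0)
Last nonzero remainder: 3t^3 + 24t^2 + 144t + 495. Dividing through by 3 gives the monic gcd t^3 + 8t^2 + 48t + 165.

t^3 + 8t^2 + 48t + 165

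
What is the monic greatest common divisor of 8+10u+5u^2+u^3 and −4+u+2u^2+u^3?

4+3u+u^2

Repeated division with remainder:
  u^3+5u^2+10u+8 = (u^3+2u^2+u−4) + (3u^2+9u+12)
  u^3+2u^2+u−4 = ((1/3)u−1/3)(3u^2+9u+12) + (0)
Last nonzero remainder: 3u^2+9u+12. Dividing through by 3 gives the monic gcd u^2+3u+4.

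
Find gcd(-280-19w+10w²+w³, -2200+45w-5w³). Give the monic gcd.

Euclidean algorithm in ℚ[w]:
  w³+10w²-19w-280 = (-1/5)(-5w³+45w-2200) + (10w²-10w-720)
  -5w³+45w-2200 = (-(1/2)w-1/2)(10w²-10w-720) + (-320w-2560)
  10w²-10w-720 = (-(1/32)w+9/32)(-320w-2560) + (0)
Last nonzero remainder: -320w-2560. Dividing through by -320 gives the monic gcd w+8.

8+w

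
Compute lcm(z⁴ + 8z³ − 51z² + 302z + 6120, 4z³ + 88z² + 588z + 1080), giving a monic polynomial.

z⁵ + 11z⁴ − 27z³ + 149z² + 7026z + 18360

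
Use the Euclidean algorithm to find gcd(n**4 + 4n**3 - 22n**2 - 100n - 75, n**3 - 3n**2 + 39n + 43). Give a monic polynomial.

Repeated division with remainder:
  n**4 + 4n**3 - 22n**2 - 100n - 75 = (n + 7)(n**3 - 3n**2 + 39n + 43) + (-40n**2 - 416n - 376)
  n**3 - 3n**2 + 39n + 43 = (-(1/40)n + 67/200)(-40n**2 - 416n - 376) + ((4224/25)n + 4224/25)
  -40n**2 - 416n - 376 = (-(125/528)n - 1175/528)((4224/25)n + 4224/25) + (0)
Last nonzero remainder: (4224/25)n + 4224/25. Dividing through by 4224/25 gives the monic gcd n + 1.

n + 1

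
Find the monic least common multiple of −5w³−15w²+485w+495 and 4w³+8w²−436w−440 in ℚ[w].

w⁴−7w³−127w²+871w+990

By polynomial division,
  −5w³−15w²+485w+495 = (−5/4)(4w³+8w²−436w−440) + (−5w²−60w−55)
  4w³+8w²−436w−440 = (−(4/5)w+8)(−5w²−60w−55) + (0)
Last nonzero remainder: −5w²−60w−55. Dividing through by −5 gives the monic gcd w²+12w+11.
Then lcm(f, g) = f·g / gcd(f, g); expanding and making the result monic gives the answer.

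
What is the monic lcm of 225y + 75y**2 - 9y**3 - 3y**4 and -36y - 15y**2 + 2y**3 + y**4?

900y + 375y**2 - 86y**3 - 40y**4 + 2y**5 + y**6

Euclidean algorithm in ℚ[y]:
  -3y**4 - 9y**3 + 75y**2 + 225y = (-3)(y**4 + 2y**3 - 15y**2 - 36y) + (-3y**3 + 30y**2 + 117y)
  y**4 + 2y**3 - 15y**2 - 36y = (-(1/3)y - 4)(-3y**3 + 30y**2 + 117y) + (144y**2 + 432y)
  -3y**3 + 30y**2 + 117y = (-(1/48)y + 13/48)(144y**2 + 432y) + (0)
Last nonzero remainder: 144y**2 + 432y. Dividing through by 144 gives the monic gcd y**2 + 3y.
Then lcm(f, g) = f·g / gcd(f, g); expanding and making the result monic gives the answer.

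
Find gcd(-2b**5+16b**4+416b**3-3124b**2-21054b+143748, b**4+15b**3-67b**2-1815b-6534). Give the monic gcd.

Repeated division with remainder:
  -2b**5+16b**4+416b**3-3124b**2-21054b+143748 = (-2b+46)(b**4+15b**3-67b**2-1815b-6534) + (-408b**3-3672b**2+49368b+444312)
  b**4+15b**3-67b**2-1815b-6534 = (-(1/408)b-1/68)(-408b**3-3672b**2+49368b+444312) + (0)
Last nonzero remainder: -408b**3-3672b**2+49368b+444312. Dividing through by -408 gives the monic gcd b**3+9b**2-121b-1089.

b**3+9b**2-121b-1089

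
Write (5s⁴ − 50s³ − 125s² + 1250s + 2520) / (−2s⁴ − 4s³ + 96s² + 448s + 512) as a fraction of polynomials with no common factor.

Repeated division with remainder:
  5s⁴ − 50s³ − 125s² + 1250s + 2520 = (−5/2)(−2s⁴ − 4s³ + 96s² + 448s + 512) + (−60s³ + 115s² + 2370s + 3800)
  −2s⁴ − 4s³ + 96s² + 448s + 512 = ((1/30)s + 47/360)(−60s³ + 115s² + 2370s + 3800) + ((143/72)s² + (143/12)s + 143/9)
  −60s³ + 115s² + 2370s + 3800 = (−(4320/143)s + 34200/143)((143/72)s² + (143/12)s + 143/9) + (0)
Last nonzero remainder: (143/72)s² + (143/12)s + 143/9. Dividing through by 143/72 gives the monic gcd s² + 6s + 8.
Cancel s² + 6s + 8 from numerator and denominator to get the reduced form.

(−5s² + 80s − 315)/(2s² − 8s − 64)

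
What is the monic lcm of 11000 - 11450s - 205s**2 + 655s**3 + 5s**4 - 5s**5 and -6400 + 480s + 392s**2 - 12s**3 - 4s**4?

Euclidean algorithm in ℚ[s]:
  -5s**5 + 5s**4 + 655s**3 - 205s**2 - 11450s + 11000 = ((5/4)s - 5)(-4s**4 - 12s**3 + 392s**2 + 480s - 6400) + (105s**3 + 1155s**2 - 1050s - 21000)
  -4s**4 - 12s**3 + 392s**2 + 480s - 6400 = (-(4/105)s + 32/105)(105s**3 + 1155s**2 - 1050s - 21000) + (0)
Last nonzero remainder: 105s**3 + 1155s**2 - 1050s - 21000. Dividing through by 105 gives the monic gcd s**3 + 11s**2 - 10s - 200.
Then lcm(f, g) = f·g / gcd(f, g); expanding and making the result monic gives the answer.

17600 - 20520s + 1962s**2 + 1089s**3 - 123s**4 - 9s**5 + s**6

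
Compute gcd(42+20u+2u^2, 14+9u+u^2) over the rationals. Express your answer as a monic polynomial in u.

7+u

Euclidean algorithm in ℚ[u]:
  2u^2+20u+42 = (2)(u^2+9u+14) + (2u+14)
  u^2+9u+14 = ((1/2)u+1)(2u+14) + (0)
Last nonzero remainder: 2u+14. Dividing through by 2 gives the monic gcd u+7.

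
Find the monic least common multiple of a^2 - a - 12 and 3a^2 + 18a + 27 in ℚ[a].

Repeated division with remainder:
  a^2 - a - 12 = (1/3)(3a^2 + 18a + 27) + (-7a - 21)
  3a^2 + 18a + 27 = (-(3/7)a - 9/7)(-7a - 21) + (0)
Last nonzero remainder: -7a - 21. Dividing through by -7 gives the monic gcd a + 3.
Then lcm(f, g) = f·g / gcd(f, g); expanding and making the result monic gives the answer.

a^3 + 2a^2 - 15a - 36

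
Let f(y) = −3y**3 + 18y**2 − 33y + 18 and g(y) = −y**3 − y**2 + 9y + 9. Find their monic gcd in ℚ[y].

y − 3

Euclidean algorithm in ℚ[y]:
  −3y**3 + 18y**2 − 33y + 18 = (3)(−y**3 − y**2 + 9y + 9) + (21y**2 − 60y − 9)
  −y**3 − y**2 + 9y + 9 = (−(1/21)y − 9/49)(21y**2 − 60y − 9) + (−(120/49)y + 360/49)
  21y**2 − 60y − 9 = (−(343/40)y − 49/40)(−(120/49)y + 360/49) + (0)
Last nonzero remainder: −(120/49)y + 360/49. Dividing through by −120/49 gives the monic gcd y − 3.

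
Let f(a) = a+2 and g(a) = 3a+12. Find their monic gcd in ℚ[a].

1

Apply the Euclidean algorithm:
  a+2 = (1/3)(3a+12) + (−2)
  3a+12 = (−(3/2)a−6)(−2) + (0)
The last nonzero remainder is the constant −2, so the polynomials are coprime and gcd = 1.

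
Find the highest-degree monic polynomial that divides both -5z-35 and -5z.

1

Euclidean algorithm in ℚ[z]:
  -5z-35 = (-5z) + (-35)
  -5z = ((1/7)z)(-35) + (0)
The last nonzero remainder is the constant -35, so the polynomials are coprime and gcd = 1.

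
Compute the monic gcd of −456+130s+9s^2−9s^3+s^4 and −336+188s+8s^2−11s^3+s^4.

−24−2s+s^2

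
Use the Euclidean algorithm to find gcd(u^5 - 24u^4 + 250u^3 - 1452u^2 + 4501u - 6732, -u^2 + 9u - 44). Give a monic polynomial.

u^2 - 9u + 44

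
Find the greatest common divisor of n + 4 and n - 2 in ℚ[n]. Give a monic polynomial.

By polynomial division,
  n + 4 = (n - 2) + (6)
  n - 2 = ((1/6)n - 1/3)(6) + (0)
The last nonzero remainder is the constant 6, so the polynomials are coprime and gcd = 1.

1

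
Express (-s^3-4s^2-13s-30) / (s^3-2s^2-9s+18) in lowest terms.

(-s^2-s-10)/(s^2-5s+6)

By polynomial division,
  -s^3-4s^2-13s-30 = (-1)(s^3-2s^2-9s+18) + (-6s^2-22s-12)
  s^3-2s^2-9s+18 = (-(1/6)s+17/18)(-6s^2-22s-12) + ((88/9)s+88/3)
  -6s^2-22s-12 = (-(27/44)s-9/22)((88/9)s+88/3) + (0)
Last nonzero remainder: (88/9)s+88/3. Dividing through by 88/9 gives the monic gcd s+3.
Cancel s+3 from numerator and denominator to get the reduced form.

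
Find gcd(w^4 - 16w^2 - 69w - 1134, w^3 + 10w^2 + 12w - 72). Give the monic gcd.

w + 6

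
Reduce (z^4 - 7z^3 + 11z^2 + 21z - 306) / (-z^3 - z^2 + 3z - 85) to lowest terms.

By polynomial division,
  z^4 - 7z^3 + 11z^2 + 21z - 306 = (-z + 8)(-z^3 - z^2 + 3z - 85) + (22z^2 - 88z + 374)
  -z^3 - z^2 + 3z - 85 = (-(1/22)z - 5/22)(22z^2 - 88z + 374) + (0)
Last nonzero remainder: 22z^2 - 88z + 374. Dividing through by 22 gives the monic gcd z^2 - 4z + 17.
Cancel z^2 - 4z + 17 from numerator and denominator to get the reduced form.

(-z^2 + 3z + 18)/(z + 5)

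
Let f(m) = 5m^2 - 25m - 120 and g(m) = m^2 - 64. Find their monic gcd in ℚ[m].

m - 8

Repeated division with remainder:
  5m^2 - 25m - 120 = (5)(m^2 - 64) + (-25m + 200)
  m^2 - 64 = (-(1/25)m - 8/25)(-25m + 200) + (0)
Last nonzero remainder: -25m + 200. Dividing through by -25 gives the monic gcd m - 8.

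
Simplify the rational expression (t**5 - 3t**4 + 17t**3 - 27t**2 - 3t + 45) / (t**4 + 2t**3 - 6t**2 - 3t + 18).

By polynomial division,
  t**5 - 3t**4 + 17t**3 - 27t**2 - 3t + 45 = (t - 5)(t**4 + 2t**3 - 6t**2 - 3t + 18) + (33t**3 - 54t**2 - 36t + 135)
  t**4 + 2t**3 - 6t**2 - 3t + 18 = ((1/33)t + 40/363)(33t**3 - 54t**2 - 36t + 135) + ((126/121)t**2 - (378/121)t + 378/121)
  33t**3 - 54t**2 - 36t + 135 = ((1331/42)t + 605/14)((126/121)t**2 - (378/121)t + 378/121) + (0)
Last nonzero remainder: (126/121)t**2 - (378/121)t + 378/121. Dividing through by 126/121 gives the monic gcd t**2 - 3t + 3.
Cancel t**2 - 3t + 3 from numerator and denominator to get the reduced form.

(t**3 + 14t + 15)/(t**2 + 5t + 6)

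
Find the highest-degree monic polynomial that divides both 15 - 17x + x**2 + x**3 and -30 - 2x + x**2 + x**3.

-3 + x

By polynomial division,
  x**3 + x**2 - 17x + 15 = (x**3 + x**2 - 2x - 30) + (-15x + 45)
  x**3 + x**2 - 2x - 30 = (-(1/15)x**2 - (4/15)x - 2/3)(-15x + 45) + (0)
Last nonzero remainder: -15x + 45. Dividing through by -15 gives the monic gcd x - 3.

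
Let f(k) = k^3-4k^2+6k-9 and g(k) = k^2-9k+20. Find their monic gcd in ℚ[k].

Euclidean algorithm in ℚ[k]:
  k^3-4k^2+6k-9 = (k+5)(k^2-9k+20) + (31k-109)
  k^2-9k+20 = ((1/31)k-170/961)(31k-109) + (690/961)
  31k-109 = ((29791/690)k-104749/690)(690/961) + (0)
The last nonzero remainder is the constant 690/961, so the polynomials are coprime and gcd = 1.

1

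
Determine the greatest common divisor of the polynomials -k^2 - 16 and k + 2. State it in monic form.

1

Repeated division with remainder:
  -k^2 - 16 = (-k + 2)(k + 2) + (-20)
  k + 2 = (-(1/20)k - 1/10)(-20) + (0)
The last nonzero remainder is the constant -20, so the polynomials are coprime and gcd = 1.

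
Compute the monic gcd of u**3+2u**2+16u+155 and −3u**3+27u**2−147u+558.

u**2−3u+31

Euclidean algorithm in ℚ[u]:
  u**3+2u**2+16u+155 = (−1/3)(−3u**3+27u**2−147u+558) + (11u**2−33u+341)
  −3u**3+27u**2−147u+558 = (−(3/11)u+18/11)(11u**2−33u+341) + (0)
Last nonzero remainder: 11u**2−33u+341. Dividing through by 11 gives the monic gcd u**2−3u+31.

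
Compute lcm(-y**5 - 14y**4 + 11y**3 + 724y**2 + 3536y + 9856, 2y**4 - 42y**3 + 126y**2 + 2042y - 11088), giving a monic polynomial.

By polynomial division,
  -y**5 - 14y**4 + 11y**3 + 724y**2 + 3536y + 9856 = (-(1/2)y - 35/2)(2y**4 - 42y**3 + 126y**2 + 2042y - 11088) + (-661y**3 + 3950y**2 + 33727y - 184184)
  2y**4 - 42y**3 + 126y**2 + 2042y - 11088 = (-(2/661)y + 19862/436921)(-661y**3 + 3950y**2 + 33727y - 184184) + ((21184240/436921)y**2 - (21184240/436921)y - 1186317440/436921)
  -661y**3 + 3950y**2 + 33727y - 184184 = (-(288804781/21184240)y + 130639379/1925840)((21184240/436921)y**2 - (21184240/436921)y - 1186317440/436921) + (0)
Last nonzero remainder: (21184240/436921)y**2 - (21184240/436921)y - 1186317440/436921. Dividing through by 21184240/436921 gives the monic gcd y**2 - y - 56.
Then lcm(f, g) = f·g / gcd(f, g); expanding and making the result monic gives the answer.

y**7 - 6y**6 - 192y**5 + 882y**4 + 9855y**3 - 10812y**2 - 152944y - 975744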